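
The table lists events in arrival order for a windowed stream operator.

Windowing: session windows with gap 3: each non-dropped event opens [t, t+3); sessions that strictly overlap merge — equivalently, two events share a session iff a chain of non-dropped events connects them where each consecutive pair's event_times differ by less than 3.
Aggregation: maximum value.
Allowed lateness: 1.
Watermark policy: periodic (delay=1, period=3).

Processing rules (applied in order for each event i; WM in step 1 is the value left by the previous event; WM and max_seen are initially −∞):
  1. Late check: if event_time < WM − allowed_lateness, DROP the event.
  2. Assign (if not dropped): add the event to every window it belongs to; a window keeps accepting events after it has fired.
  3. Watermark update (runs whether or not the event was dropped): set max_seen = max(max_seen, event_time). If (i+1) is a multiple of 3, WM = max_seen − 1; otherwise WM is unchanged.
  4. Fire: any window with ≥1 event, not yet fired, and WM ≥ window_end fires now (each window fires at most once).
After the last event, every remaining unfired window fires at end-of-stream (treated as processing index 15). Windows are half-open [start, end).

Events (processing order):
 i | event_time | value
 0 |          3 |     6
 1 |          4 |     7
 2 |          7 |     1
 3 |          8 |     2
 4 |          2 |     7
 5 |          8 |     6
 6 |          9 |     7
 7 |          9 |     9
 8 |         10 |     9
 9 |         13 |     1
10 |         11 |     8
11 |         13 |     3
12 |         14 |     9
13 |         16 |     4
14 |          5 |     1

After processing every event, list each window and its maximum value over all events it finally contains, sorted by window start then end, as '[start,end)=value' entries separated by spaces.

i=0 t=3 v=6: → [3,6); WM=−∞
i=1 t=4 v=7: → [3,7); WM=−∞
i=2 t=7 v=1: → [7,10); WM=6
i=3 t=8 v=2: → [7,11); WM=6
i=4 t=2 v=7: DROP (t<6-1); WM=6
i=5 t=8 v=6: → [7,11); WM=7
i=6 t=9 v=7: → [7,12); WM=7
i=7 t=9 v=9: → [7,12); WM=7
i=8 t=10 v=9: → [7,13); WM=9
i=9 t=13 v=1: → [13,16); WM=9
i=10 t=11 v=8: → [7,16); WM=9
i=11 t=13 v=3: → [7,16); WM=12
i=12 t=14 v=9: → [7,17); WM=12
i=13 t=16 v=4: → [7,19); WM=12
i=14 t=5 v=1: DROP (t<12-1); WM=15

[3,7)=7 [7,19)=9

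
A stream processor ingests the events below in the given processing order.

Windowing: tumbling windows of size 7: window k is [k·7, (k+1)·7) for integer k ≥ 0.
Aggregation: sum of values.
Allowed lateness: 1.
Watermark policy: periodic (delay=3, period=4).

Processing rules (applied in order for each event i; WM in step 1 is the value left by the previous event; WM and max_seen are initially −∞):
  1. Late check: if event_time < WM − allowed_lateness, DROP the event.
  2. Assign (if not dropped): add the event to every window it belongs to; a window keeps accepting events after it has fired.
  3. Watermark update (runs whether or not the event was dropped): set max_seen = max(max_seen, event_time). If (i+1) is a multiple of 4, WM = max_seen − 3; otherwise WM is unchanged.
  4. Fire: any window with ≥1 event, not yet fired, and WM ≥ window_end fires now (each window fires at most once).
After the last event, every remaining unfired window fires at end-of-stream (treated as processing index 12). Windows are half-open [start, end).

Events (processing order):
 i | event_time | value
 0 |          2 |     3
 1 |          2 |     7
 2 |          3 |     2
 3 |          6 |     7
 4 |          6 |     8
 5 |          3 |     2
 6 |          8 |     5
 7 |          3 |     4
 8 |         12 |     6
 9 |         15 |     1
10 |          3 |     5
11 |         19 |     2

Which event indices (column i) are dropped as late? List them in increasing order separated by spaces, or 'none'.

i=0 t=2 v=3: → [0,7); WM=−∞
i=1 t=2 v=7: → [0,7); WM=−∞
i=2 t=3 v=2: → [0,7); WM=−∞
i=3 t=6 v=7: → [0,7); WM=3
i=4 t=6 v=8: → [0,7); WM=3
i=5 t=3 v=2: → [0,7); WM=3
i=6 t=8 v=5: → [7,14); WM=3
i=7 t=3 v=4: → [0,7); WM=5
i=8 t=12 v=6: → [7,14); WM=5
i=9 t=15 v=1: → [14,21); WM=5
i=10 t=3 v=5: DROP (t<5-1); WM=5
i=11 t=19 v=2: → [14,21); WM=16; [0,7) fires=33 [7,14) fires=11

10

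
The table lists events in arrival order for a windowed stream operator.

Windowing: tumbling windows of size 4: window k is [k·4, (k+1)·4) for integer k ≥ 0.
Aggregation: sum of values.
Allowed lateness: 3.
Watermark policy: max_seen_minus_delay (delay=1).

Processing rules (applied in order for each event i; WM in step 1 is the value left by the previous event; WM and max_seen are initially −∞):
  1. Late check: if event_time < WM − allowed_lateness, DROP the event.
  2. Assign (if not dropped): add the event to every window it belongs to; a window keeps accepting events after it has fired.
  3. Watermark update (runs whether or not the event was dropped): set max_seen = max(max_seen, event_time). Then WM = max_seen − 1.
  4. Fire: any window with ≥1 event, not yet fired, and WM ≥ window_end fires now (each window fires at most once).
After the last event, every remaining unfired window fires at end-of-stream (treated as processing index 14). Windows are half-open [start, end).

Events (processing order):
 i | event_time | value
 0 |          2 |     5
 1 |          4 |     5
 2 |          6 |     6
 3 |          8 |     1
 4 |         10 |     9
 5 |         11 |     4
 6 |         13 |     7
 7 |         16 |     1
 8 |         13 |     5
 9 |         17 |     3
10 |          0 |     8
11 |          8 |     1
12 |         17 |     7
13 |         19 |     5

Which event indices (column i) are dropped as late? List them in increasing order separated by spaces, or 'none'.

10 11

i=0 t=2 v=5: → [0,4); WM=1
i=1 t=4 v=5: → [4,8); WM=3
i=2 t=6 v=6: → [4,8); WM=5; [0,4) fires=5
i=3 t=8 v=1: → [8,12); WM=7
i=4 t=10 v=9: → [8,12); WM=9; [4,8) fires=11
i=5 t=11 v=4: → [8,12); WM=10
i=6 t=13 v=7: → [12,16); WM=12; [8,12) fires=14
i=7 t=16 v=1: → [16,20); WM=15
i=8 t=13 v=5: → [12,16); WM=15
i=9 t=17 v=3: → [16,20); WM=16; [12,16) fires=12
i=10 t=0 v=8: DROP (t<16-3); WM=16
i=11 t=8 v=1: DROP (t<16-3); WM=16
i=12 t=17 v=7: → [16,20); WM=16
i=13 t=19 v=5: → [16,20); WM=18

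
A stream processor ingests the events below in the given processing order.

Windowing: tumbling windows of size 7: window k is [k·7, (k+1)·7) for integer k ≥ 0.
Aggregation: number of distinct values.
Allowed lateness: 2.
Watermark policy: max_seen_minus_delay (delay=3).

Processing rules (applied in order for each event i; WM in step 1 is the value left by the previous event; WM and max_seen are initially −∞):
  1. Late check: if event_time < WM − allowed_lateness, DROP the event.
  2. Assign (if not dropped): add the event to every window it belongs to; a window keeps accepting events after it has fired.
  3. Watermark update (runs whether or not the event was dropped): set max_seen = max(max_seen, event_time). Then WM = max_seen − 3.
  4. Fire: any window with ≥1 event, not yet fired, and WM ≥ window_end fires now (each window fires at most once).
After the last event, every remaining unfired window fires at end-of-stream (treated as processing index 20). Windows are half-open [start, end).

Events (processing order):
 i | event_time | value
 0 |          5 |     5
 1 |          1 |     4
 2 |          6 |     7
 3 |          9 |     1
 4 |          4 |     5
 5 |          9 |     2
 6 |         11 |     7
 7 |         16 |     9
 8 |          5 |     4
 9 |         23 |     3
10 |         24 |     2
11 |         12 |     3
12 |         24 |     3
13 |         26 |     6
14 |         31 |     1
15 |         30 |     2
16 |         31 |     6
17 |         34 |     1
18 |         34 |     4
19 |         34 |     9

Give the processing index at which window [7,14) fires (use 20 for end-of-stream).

9

i=0 t=5 v=5: → [0,7); WM=2
i=1 t=1 v=4: → [0,7); WM=2
i=2 t=6 v=7: → [0,7); WM=3
i=3 t=9 v=1: → [7,14); WM=6
i=4 t=4 v=5: → [0,7); WM=6
i=5 t=9 v=2: → [7,14); WM=6
i=6 t=11 v=7: → [7,14); WM=8; [0,7) fires=3
i=7 t=16 v=9: → [14,21); WM=13
i=8 t=5 v=4: DROP (t<13-2); WM=13
i=9 t=23 v=3: → [21,28); WM=20; [7,14) fires=3
i=10 t=24 v=2: → [21,28); WM=21; [14,21) fires=1
i=11 t=12 v=3: DROP (t<21-2); WM=21
i=12 t=24 v=3: → [21,28); WM=21
i=13 t=26 v=6: → [21,28); WM=23
i=14 t=31 v=1: → [28,35); WM=28; [21,28) fires=3
i=15 t=30 v=2: → [28,35); WM=28
i=16 t=31 v=6: → [28,35); WM=28
i=17 t=34 v=1: → [28,35); WM=31
i=18 t=34 v=4: → [28,35); WM=31
i=19 t=34 v=9: → [28,35); WM=31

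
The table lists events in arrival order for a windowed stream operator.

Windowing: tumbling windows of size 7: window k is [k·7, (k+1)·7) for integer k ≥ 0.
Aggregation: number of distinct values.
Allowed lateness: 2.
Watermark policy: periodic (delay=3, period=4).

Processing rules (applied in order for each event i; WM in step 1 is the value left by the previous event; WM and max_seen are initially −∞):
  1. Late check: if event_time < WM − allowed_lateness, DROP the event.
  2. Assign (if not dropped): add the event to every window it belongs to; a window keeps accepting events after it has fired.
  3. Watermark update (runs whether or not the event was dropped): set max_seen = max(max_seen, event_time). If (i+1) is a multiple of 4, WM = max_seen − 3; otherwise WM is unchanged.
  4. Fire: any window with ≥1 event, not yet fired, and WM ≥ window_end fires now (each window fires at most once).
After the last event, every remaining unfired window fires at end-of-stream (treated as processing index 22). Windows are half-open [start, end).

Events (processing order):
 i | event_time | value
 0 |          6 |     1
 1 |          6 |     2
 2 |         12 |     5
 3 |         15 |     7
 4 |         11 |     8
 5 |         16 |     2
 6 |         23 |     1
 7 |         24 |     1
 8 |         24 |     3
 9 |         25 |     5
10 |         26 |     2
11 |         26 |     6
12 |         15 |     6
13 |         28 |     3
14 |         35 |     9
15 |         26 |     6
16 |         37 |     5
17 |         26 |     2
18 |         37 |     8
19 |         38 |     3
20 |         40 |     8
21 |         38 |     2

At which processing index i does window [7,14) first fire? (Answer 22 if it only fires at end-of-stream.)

7

i=0 t=6 v=1: → [0,7); WM=−∞
i=1 t=6 v=2: → [0,7); WM=−∞
i=2 t=12 v=5: → [7,14); WM=−∞
i=3 t=15 v=7: → [14,21); WM=12; [0,7) fires=2
i=4 t=11 v=8: → [7,14); WM=12
i=5 t=16 v=2: → [14,21); WM=12
i=6 t=23 v=1: → [21,28); WM=12
i=7 t=24 v=1: → [21,28); WM=21; [7,14) fires=2 [14,21) fires=2
i=8 t=24 v=3: → [21,28); WM=21
i=9 t=25 v=5: → [21,28); WM=21
i=10 t=26 v=2: → [21,28); WM=21
i=11 t=26 v=6: → [21,28); WM=23
i=12 t=15 v=6: DROP (t<23-2); WM=23
i=13 t=28 v=3: → [28,35); WM=23
i=14 t=35 v=9: → [35,42); WM=23
i=15 t=26 v=6: → [21,28); WM=32; [21,28) fires=5
i=16 t=37 v=5: → [35,42); WM=32
i=17 t=26 v=2: DROP (t<32-2); WM=32
i=18 t=37 v=8: → [35,42); WM=32
i=19 t=38 v=3: → [35,42); WM=35; [28,35) fires=1
i=20 t=40 v=8: → [35,42); WM=35
i=21 t=38 v=2: → [35,42); WM=35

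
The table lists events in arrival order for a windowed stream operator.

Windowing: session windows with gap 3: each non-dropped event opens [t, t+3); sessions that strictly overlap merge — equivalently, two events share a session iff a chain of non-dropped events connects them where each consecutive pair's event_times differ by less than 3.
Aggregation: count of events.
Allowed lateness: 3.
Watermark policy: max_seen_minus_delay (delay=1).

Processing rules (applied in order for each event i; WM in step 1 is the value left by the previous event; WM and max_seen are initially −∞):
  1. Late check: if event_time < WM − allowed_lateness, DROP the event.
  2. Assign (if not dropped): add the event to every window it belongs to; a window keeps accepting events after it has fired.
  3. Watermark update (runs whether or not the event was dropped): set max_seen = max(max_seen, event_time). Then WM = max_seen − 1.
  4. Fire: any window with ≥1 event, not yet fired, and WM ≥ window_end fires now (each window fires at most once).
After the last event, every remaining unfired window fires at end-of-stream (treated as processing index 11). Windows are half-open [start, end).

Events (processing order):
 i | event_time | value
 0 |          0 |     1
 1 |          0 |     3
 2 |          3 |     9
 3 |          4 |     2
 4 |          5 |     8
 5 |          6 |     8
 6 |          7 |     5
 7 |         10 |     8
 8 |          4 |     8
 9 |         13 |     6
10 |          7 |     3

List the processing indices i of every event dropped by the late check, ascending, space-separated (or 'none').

i=0 t=0 v=1: → [0,3); WM=-1
i=1 t=0 v=3: → [0,3); WM=-1
i=2 t=3 v=9: → [3,6); WM=2
i=3 t=4 v=2: → [3,7); WM=3
i=4 t=5 v=8: → [3,8); WM=4
i=5 t=6 v=8: → [3,9); WM=5
i=6 t=7 v=5: → [3,10); WM=6
i=7 t=10 v=8: → [10,13); WM=9
i=8 t=4 v=8: DROP (t<9-3); WM=9
i=9 t=13 v=6: → [13,16); WM=12
i=10 t=7 v=3: DROP (t<12-3); WM=12

8 10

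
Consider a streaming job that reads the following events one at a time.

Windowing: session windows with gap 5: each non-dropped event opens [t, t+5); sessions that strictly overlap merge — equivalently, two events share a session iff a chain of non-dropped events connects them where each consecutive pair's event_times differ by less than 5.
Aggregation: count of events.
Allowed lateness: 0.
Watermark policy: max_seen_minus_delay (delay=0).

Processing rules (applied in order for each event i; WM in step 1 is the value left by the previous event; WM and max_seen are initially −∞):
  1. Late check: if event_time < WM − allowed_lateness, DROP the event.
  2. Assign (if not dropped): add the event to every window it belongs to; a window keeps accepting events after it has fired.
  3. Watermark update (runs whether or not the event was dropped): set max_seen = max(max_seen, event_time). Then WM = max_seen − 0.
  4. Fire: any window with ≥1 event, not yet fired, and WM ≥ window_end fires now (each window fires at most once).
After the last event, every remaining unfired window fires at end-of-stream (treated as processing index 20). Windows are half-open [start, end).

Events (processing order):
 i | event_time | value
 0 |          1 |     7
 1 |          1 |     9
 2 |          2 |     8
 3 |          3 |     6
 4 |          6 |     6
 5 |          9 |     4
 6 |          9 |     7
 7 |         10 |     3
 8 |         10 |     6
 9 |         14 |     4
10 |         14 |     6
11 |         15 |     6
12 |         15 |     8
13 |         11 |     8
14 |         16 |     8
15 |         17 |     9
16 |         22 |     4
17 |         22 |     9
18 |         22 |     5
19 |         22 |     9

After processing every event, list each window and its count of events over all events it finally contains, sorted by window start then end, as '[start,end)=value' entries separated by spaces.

i=0 t=1 v=7: → [1,6); WM=1
i=1 t=1 v=9: → [1,6); WM=1
i=2 t=2 v=8: → [1,7); WM=2
i=3 t=3 v=6: → [1,8); WM=3
i=4 t=6 v=6: → [1,11); WM=6
i=5 t=9 v=4: → [1,14); WM=9
i=6 t=9 v=7: → [1,14); WM=9
i=7 t=10 v=3: → [1,15); WM=10
i=8 t=10 v=6: → [1,15); WM=10
i=9 t=14 v=4: → [1,19); WM=14
i=10 t=14 v=6: → [1,19); WM=14
i=11 t=15 v=6: → [1,20); WM=15
i=12 t=15 v=8: → [1,20); WM=15
i=13 t=11 v=8: DROP (t<15-0); WM=15
i=14 t=16 v=8: → [1,21); WM=16
i=15 t=17 v=9: → [1,22); WM=17
i=16 t=22 v=4: → [22,27); WM=22
i=17 t=22 v=9: → [22,27); WM=22
i=18 t=22 v=5: → [22,27); WM=22
i=19 t=22 v=9: → [22,27); WM=22

[1,22)=15 [22,27)=4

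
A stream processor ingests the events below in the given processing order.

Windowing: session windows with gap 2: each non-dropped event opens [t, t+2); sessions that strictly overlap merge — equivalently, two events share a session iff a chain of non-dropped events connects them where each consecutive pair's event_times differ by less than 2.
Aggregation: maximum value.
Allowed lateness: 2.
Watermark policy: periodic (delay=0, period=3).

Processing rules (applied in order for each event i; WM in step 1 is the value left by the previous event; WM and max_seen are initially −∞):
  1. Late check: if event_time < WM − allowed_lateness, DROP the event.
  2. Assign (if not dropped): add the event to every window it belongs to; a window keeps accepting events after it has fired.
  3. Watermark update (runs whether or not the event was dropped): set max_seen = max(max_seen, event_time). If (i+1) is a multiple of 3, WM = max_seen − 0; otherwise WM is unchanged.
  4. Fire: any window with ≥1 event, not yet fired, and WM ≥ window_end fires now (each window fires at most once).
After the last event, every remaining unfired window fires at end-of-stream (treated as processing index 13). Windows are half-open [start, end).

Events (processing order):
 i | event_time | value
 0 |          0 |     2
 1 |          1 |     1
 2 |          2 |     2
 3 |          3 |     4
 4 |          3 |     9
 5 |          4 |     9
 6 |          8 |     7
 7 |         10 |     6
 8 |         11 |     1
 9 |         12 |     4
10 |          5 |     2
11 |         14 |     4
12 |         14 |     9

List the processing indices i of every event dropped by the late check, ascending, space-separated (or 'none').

10

i=0 t=0 v=2: → [0,2); WM=−∞
i=1 t=1 v=1: → [0,3); WM=−∞
i=2 t=2 v=2: → [0,4); WM=2
i=3 t=3 v=4: → [0,5); WM=2
i=4 t=3 v=9: → [0,5); WM=2
i=5 t=4 v=9: → [0,6); WM=4
i=6 t=8 v=7: → [8,10); WM=4
i=7 t=10 v=6: → [10,12); WM=4
i=8 t=11 v=1: → [10,13); WM=11
i=9 t=12 v=4: → [10,14); WM=11
i=10 t=5 v=2: DROP (t<11-2); WM=11
i=11 t=14 v=4: → [14,16); WM=14
i=12 t=14 v=9: → [14,16); WM=14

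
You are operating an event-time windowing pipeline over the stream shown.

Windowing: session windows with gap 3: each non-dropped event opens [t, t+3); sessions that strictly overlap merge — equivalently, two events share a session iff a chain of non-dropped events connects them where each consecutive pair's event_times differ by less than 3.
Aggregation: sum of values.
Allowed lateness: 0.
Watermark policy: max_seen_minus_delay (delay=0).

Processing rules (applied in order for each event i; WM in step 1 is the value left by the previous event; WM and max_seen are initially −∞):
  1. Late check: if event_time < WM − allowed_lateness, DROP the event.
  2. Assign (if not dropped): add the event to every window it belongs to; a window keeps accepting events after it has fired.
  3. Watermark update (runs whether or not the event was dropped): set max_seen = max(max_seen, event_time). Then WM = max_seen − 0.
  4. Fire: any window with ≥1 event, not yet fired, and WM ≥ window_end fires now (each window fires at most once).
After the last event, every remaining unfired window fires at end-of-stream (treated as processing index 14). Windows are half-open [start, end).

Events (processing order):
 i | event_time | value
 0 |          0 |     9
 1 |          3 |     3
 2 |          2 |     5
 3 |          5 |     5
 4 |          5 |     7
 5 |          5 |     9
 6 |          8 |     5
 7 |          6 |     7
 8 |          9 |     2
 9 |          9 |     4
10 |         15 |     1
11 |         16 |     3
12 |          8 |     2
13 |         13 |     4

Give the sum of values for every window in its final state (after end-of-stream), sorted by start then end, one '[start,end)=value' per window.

[0,3)=9 [3,8)=24 [8,12)=11 [15,19)=4

i=0 t=0 v=9: → [0,3); WM=0
i=1 t=3 v=3: → [3,6); WM=3
i=2 t=2 v=5: DROP (t<3-0); WM=3
i=3 t=5 v=5: → [3,8); WM=5
i=4 t=5 v=7: → [3,8); WM=5
i=5 t=5 v=9: → [3,8); WM=5
i=6 t=8 v=5: → [8,11); WM=8
i=7 t=6 v=7: DROP (t<8-0); WM=8
i=8 t=9 v=2: → [8,12); WM=9
i=9 t=9 v=4: → [8,12); WM=9
i=10 t=15 v=1: → [15,18); WM=15
i=11 t=16 v=3: → [15,19); WM=16
i=12 t=8 v=2: DROP (t<16-0); WM=16
i=13 t=13 v=4: DROP (t<16-0); WM=16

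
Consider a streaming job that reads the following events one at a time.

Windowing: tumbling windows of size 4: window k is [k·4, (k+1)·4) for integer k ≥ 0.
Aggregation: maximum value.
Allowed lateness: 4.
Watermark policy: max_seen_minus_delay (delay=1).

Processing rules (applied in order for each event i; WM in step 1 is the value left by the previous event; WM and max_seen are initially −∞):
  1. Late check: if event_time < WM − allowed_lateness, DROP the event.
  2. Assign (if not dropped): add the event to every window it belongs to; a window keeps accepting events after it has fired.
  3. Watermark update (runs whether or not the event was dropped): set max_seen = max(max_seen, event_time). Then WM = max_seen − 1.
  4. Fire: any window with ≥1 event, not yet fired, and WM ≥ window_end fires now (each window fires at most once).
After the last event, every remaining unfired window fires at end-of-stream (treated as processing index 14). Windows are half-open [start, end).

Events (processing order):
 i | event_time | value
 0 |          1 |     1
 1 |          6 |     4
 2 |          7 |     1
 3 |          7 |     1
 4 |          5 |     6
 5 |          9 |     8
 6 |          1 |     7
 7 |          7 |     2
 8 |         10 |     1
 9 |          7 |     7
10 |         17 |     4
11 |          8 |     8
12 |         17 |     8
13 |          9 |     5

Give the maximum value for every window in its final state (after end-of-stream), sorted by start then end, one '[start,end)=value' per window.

i=0 t=1 v=1: → [0,4); WM=0
i=1 t=6 v=4: → [4,8); WM=5; [0,4) fires=1
i=2 t=7 v=1: → [4,8); WM=6
i=3 t=7 v=1: → [4,8); WM=6
i=4 t=5 v=6: → [4,8); WM=6
i=5 t=9 v=8: → [8,12); WM=8; [4,8) fires=6
i=6 t=1 v=7: DROP (t<8-4); WM=8
i=7 t=7 v=2: → [4,8); WM=8
i=8 t=10 v=1: → [8,12); WM=9
i=9 t=7 v=7: → [4,8); WM=9
i=10 t=17 v=4: → [16,20); WM=16; [8,12) fires=8
i=11 t=8 v=8: DROP (t<16-4); WM=16
i=12 t=17 v=8: → [16,20); WM=16
i=13 t=9 v=5: DROP (t<16-4); WM=16

[0,4)=1 [4,8)=7 [8,12)=8 [16,20)=8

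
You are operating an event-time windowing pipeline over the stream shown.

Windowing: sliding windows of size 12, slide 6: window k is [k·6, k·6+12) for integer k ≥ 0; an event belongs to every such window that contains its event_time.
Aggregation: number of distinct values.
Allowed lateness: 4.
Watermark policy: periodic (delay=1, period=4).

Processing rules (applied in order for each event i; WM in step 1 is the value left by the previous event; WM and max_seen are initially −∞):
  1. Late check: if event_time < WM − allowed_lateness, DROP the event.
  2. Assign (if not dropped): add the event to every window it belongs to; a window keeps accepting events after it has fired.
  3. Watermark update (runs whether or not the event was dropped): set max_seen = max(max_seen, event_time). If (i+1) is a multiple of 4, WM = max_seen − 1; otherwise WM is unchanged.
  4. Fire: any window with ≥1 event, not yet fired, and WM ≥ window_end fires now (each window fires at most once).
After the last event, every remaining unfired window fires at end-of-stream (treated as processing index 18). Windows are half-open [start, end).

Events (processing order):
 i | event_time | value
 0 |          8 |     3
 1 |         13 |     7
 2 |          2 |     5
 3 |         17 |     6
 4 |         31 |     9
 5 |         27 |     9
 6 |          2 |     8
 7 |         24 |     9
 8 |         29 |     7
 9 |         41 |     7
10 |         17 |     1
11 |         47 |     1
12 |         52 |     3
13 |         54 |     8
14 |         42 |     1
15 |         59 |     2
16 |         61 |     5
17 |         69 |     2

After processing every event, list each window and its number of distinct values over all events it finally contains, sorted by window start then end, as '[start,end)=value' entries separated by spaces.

[0,12)=2 [6,18)=3 [12,24)=2 [18,30)=2 [24,36)=2 [30,42)=2 [36,48)=2 [42,54)=2 [48,60)=3 [54,66)=3 [60,72)=2 [66,78)=1

i=0 t=8 v=3: → [6,18),[0,12); WM=−∞
i=1 t=13 v=7: → [12,24),[6,18); WM=−∞
i=2 t=2 v=5: → [0,12); WM=−∞
i=3 t=17 v=6: → [12,24),[6,18); WM=16; [0,12) fires=2
i=4 t=31 v=9: → [30,42),[24,36); WM=16
i=5 t=27 v=9: → [24,36),[18,30); WM=16
i=6 t=2 v=8: DROP (t<16-4); WM=16
i=7 t=24 v=9: → [24,36),[18,30); WM=30; [6,18) fires=3 [12,24) fires=2 [18,30) fires=1
i=8 t=29 v=7: → [24,36),[18,30); WM=30
i=9 t=41 v=7: → [36,48),[30,42); WM=30
i=10 t=17 v=1: DROP (t<30-4); WM=30
i=11 t=47 v=1: → [42,54),[36,48); WM=46; [24,36) fires=2 [30,42) fires=2
i=12 t=52 v=3: → [48,60),[42,54); WM=46
i=13 t=54 v=8: → [54,66),[48,60); WM=46
i=14 t=42 v=1: → [42,54),[36,48); WM=46
i=15 t=59 v=2: → [54,66),[48,60); WM=58; [36,48) fires=2 [42,54) fires=2
i=16 t=61 v=5: → [60,72),[54,66); WM=58
i=17 t=69 v=2: → [66,78),[60,72); WM=58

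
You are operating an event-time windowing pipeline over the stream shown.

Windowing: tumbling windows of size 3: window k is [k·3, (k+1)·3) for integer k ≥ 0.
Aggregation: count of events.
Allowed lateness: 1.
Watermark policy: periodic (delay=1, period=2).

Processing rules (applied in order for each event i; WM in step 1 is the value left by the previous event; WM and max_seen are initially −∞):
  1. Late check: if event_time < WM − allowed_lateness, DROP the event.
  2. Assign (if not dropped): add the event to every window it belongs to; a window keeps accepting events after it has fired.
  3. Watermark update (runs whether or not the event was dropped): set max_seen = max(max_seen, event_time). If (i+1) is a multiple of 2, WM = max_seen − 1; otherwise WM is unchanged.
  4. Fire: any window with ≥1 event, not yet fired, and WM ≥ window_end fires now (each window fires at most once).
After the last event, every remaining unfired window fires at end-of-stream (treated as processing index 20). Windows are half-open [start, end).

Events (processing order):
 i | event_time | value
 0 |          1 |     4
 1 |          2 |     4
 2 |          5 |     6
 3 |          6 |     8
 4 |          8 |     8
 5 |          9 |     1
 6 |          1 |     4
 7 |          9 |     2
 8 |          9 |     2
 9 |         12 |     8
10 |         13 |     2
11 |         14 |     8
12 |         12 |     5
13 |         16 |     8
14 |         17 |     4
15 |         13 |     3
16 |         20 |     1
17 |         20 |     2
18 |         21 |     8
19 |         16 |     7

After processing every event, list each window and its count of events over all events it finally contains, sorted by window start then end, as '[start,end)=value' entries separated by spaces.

i=0 t=1 v=4: → [0,3); WM=−∞
i=1 t=2 v=4: → [0,3); WM=1
i=2 t=5 v=6: → [3,6); WM=1
i=3 t=6 v=8: → [6,9); WM=5; [0,3) fires=2
i=4 t=8 v=8: → [6,9); WM=5
i=5 t=9 v=1: → [9,12); WM=8; [3,6) fires=1
i=6 t=1 v=4: DROP (t<8-1); WM=8
i=7 t=9 v=2: → [9,12); WM=8
i=8 t=9 v=2: → [9,12); WM=8
i=9 t=12 v=8: → [12,15); WM=11; [6,9) fires=2
i=10 t=13 v=2: → [12,15); WM=11
i=11 t=14 v=8: → [12,15); WM=13; [9,12) fires=3
i=12 t=12 v=5: → [12,15); WM=13
i=13 t=16 v=8: → [15,18); WM=15; [12,15) fires=4
i=14 t=17 v=4: → [15,18); WM=15
i=15 t=13 v=3: DROP (t<15-1); WM=16
i=16 t=20 v=1: → [18,21); WM=16
i=17 t=20 v=2: → [18,21); WM=19; [15,18) fires=2
i=18 t=21 v=8: → [21,24); WM=19
i=19 t=16 v=7: DROP (t<19-1); WM=20

[0,3)=2 [3,6)=1 [6,9)=2 [9,12)=3 [12,15)=4 [15,18)=2 [18,21)=2 [21,24)=1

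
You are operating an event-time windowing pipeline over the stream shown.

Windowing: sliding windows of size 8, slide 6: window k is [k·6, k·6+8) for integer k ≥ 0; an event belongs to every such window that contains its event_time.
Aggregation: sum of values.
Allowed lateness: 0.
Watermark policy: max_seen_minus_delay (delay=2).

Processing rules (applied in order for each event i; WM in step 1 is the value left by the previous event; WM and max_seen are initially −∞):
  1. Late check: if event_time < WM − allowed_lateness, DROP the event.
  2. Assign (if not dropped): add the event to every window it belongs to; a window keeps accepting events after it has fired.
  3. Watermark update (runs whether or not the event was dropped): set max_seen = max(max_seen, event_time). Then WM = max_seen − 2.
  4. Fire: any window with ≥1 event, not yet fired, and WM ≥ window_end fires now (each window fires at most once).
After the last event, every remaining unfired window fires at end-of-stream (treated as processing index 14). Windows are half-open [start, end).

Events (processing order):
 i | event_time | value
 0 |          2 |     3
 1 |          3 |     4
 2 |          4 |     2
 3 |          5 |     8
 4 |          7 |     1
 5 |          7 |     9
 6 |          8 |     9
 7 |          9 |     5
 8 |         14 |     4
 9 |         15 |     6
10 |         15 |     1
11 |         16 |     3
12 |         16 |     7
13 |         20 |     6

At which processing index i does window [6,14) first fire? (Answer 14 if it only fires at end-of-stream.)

i=0 t=2 v=3: → [0,8); WM=0
i=1 t=3 v=4: → [0,8); WM=1
i=2 t=4 v=2: → [0,8); WM=2
i=3 t=5 v=8: → [0,8); WM=3
i=4 t=7 v=1: → [6,14),[0,8); WM=5
i=5 t=7 v=9: → [6,14),[0,8); WM=5
i=6 t=8 v=9: → [6,14); WM=6
i=7 t=9 v=5: → [6,14); WM=7
i=8 t=14 v=4: → [12,20); WM=12; [0,8) fires=27
i=9 t=15 v=6: → [12,20); WM=13
i=10 t=15 v=1: → [12,20); WM=13
i=11 t=16 v=3: → [12,20); WM=14; [6,14) fires=24
i=12 t=16 v=7: → [12,20); WM=14
i=13 t=20 v=6: → [18,26); WM=18

11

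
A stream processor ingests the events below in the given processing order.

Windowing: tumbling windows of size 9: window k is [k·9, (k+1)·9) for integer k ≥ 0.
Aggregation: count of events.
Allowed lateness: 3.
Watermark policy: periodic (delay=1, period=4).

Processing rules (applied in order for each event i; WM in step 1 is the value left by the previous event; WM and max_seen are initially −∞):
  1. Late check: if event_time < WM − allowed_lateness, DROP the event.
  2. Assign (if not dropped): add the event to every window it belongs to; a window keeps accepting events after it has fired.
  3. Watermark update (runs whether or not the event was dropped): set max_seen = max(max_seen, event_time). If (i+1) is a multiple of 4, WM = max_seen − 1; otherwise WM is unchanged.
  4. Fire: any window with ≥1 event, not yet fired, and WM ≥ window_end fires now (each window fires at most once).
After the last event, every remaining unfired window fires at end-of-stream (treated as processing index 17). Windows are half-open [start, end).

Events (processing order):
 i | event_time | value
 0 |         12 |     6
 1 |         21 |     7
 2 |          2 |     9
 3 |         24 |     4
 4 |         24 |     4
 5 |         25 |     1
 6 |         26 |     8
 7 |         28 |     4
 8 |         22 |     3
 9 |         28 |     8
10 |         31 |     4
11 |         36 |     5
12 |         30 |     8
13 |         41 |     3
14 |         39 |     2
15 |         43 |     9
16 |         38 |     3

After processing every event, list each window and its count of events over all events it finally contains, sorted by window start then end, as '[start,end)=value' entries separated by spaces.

i=0 t=12 v=6: → [9,18); WM=−∞
i=1 t=21 v=7: → [18,27); WM=−∞
i=2 t=2 v=9: → [0,9); WM=−∞
i=3 t=24 v=4: → [18,27); WM=23; [0,9) fires=1 [9,18) fires=1
i=4 t=24 v=4: → [18,27); WM=23
i=5 t=25 v=1: → [18,27); WM=23
i=6 t=26 v=8: → [18,27); WM=23
i=7 t=28 v=4: → [27,36); WM=27; [18,27) fires=5
i=8 t=22 v=3: DROP (t<27-3); WM=27
i=9 t=28 v=8: → [27,36); WM=27
i=10 t=31 v=4: → [27,36); WM=27
i=11 t=36 v=5: → [36,45); WM=35
i=12 t=30 v=8: DROP (t<35-3); WM=35
i=13 t=41 v=3: → [36,45); WM=35
i=14 t=39 v=2: → [36,45); WM=35
i=15 t=43 v=9: → [36,45); WM=42; [27,36) fires=3
i=16 t=38 v=3: DROP (t<42-3); WM=42

[0,9)=1 [9,18)=1 [18,27)=5 [27,36)=3 [36,45)=4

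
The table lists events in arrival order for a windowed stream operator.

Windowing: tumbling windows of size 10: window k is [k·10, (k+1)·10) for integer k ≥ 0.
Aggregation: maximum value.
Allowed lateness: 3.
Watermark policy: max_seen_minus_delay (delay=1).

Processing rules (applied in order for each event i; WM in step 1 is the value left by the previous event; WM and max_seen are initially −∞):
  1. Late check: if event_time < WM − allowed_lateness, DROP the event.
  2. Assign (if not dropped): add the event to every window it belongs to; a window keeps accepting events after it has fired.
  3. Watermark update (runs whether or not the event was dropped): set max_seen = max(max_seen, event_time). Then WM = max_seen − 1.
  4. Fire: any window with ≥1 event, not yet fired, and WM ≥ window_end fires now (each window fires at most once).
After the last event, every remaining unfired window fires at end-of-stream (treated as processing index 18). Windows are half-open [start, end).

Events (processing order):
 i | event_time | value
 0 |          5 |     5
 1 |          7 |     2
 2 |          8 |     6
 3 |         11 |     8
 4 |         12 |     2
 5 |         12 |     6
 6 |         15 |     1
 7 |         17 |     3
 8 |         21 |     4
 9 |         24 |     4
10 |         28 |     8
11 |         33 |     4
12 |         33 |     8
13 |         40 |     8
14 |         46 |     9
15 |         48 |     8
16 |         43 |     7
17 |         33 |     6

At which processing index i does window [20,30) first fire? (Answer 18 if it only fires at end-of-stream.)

11

i=0 t=5 v=5: → [0,10); WM=4
i=1 t=7 v=2: → [0,10); WM=6
i=2 t=8 v=6: → [0,10); WM=7
i=3 t=11 v=8: → [10,20); WM=10; [0,10) fires=6
i=4 t=12 v=2: → [10,20); WM=11
i=5 t=12 v=6: → [10,20); WM=11
i=6 t=15 v=1: → [10,20); WM=14
i=7 t=17 v=3: → [10,20); WM=16
i=8 t=21 v=4: → [20,30); WM=20; [10,20) fires=8
i=9 t=24 v=4: → [20,30); WM=23
i=10 t=28 v=8: → [20,30); WM=27
i=11 t=33 v=4: → [30,40); WM=32; [20,30) fires=8
i=12 t=33 v=8: → [30,40); WM=32
i=13 t=40 v=8: → [40,50); WM=39
i=14 t=46 v=9: → [40,50); WM=45; [30,40) fires=8
i=15 t=48 v=8: → [40,50); WM=47
i=16 t=43 v=7: DROP (t<47-3); WM=47
i=17 t=33 v=6: DROP (t<47-3); WM=47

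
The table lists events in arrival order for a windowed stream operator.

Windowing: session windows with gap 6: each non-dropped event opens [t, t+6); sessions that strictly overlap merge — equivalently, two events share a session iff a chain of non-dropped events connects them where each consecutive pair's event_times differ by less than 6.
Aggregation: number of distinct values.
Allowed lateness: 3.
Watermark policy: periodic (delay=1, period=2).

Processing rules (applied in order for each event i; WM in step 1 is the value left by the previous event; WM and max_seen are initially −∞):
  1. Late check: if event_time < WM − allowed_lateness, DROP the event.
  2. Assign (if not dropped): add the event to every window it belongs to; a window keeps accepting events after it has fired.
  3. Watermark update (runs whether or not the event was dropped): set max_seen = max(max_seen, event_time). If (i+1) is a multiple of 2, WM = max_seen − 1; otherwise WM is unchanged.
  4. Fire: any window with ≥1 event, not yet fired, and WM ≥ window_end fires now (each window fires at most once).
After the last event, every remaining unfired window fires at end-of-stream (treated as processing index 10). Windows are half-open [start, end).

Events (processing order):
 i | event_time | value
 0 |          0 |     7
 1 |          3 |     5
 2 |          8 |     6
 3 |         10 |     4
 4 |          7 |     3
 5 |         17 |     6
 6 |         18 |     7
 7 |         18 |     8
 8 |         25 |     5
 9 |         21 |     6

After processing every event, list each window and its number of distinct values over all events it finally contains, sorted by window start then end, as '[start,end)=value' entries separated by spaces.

i=0 t=0 v=7: → [0,6); WM=−∞
i=1 t=3 v=5: → [0,9); WM=2
i=2 t=8 v=6: → [0,14); WM=2
i=3 t=10 v=4: → [0,16); WM=9
i=4 t=7 v=3: → [0,16); WM=9
i=5 t=17 v=6: → [17,23); WM=16
i=6 t=18 v=7: → [17,24); WM=16
i=7 t=18 v=8: → [17,24); WM=17
i=8 t=25 v=5: → [25,31); WM=17
i=9 t=21 v=6: → [17,31); WM=24

[0,16)=5 [17,31)=4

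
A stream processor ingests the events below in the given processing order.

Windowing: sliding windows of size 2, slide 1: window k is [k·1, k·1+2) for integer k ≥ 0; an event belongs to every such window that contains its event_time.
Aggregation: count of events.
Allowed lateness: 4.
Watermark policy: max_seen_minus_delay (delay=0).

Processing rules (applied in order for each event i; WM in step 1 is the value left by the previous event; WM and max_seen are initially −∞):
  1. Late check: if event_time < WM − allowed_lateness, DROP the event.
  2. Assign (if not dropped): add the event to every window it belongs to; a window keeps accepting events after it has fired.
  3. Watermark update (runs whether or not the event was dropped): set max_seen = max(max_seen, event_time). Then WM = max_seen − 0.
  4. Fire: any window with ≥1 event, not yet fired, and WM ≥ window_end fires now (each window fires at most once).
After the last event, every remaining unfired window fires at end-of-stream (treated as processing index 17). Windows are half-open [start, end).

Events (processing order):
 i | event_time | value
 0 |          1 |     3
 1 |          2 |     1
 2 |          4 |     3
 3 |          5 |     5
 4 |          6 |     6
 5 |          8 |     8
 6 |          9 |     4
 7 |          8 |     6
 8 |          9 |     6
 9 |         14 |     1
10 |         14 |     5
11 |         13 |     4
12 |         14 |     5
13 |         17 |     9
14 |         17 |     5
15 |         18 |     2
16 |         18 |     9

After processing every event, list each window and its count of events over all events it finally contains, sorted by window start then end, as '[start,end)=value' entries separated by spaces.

[0,2)=1 [1,3)=2 [2,4)=1 [3,5)=1 [4,6)=2 [5,7)=2 [6,8)=1 [7,9)=2 [8,10)=4 [9,11)=2 [12,14)=1 [13,15)=4 [14,16)=3 [16,18)=2 [17,19)=4 [18,20)=2

i=0 t=1 v=3: → [1,3),[0,2); WM=1
i=1 t=2 v=1: → [2,4),[1,3); WM=2; [0,2) fires=1
i=2 t=4 v=3: → [4,6),[3,5); WM=4; [1,3) fires=2 [2,4) fires=1
i=3 t=5 v=5: → [5,7),[4,6); WM=5; [3,5) fires=1
i=4 t=6 v=6: → [6,8),[5,7); WM=6; [4,6) fires=2
i=5 t=8 v=8: → [8,10),[7,9); WM=8; [5,7) fires=2 [6,8) fires=1
i=6 t=9 v=4: → [9,11),[8,10); WM=9; [7,9) fires=1
i=7 t=8 v=6: → [8,10),[7,9); WM=9
i=8 t=9 v=6: → [9,11),[8,10); WM=9
i=9 t=14 v=1: → [14,16),[13,15); WM=14; [8,10) fires=4 [9,11) fires=2
i=10 t=14 v=5: → [14,16),[13,15); WM=14
i=11 t=13 v=4: → [13,15),[12,14); WM=14; [12,14) fires=1
i=12 t=14 v=5: → [14,16),[13,15); WM=14
i=13 t=17 v=9: → [17,19),[16,18); WM=17; [13,15) fires=4 [14,16) fires=3
i=14 t=17 v=5: → [17,19),[16,18); WM=17
i=15 t=18 v=2: → [18,20),[17,19); WM=18; [16,18) fires=2
i=16 t=18 v=9: → [18,20),[17,19); WM=18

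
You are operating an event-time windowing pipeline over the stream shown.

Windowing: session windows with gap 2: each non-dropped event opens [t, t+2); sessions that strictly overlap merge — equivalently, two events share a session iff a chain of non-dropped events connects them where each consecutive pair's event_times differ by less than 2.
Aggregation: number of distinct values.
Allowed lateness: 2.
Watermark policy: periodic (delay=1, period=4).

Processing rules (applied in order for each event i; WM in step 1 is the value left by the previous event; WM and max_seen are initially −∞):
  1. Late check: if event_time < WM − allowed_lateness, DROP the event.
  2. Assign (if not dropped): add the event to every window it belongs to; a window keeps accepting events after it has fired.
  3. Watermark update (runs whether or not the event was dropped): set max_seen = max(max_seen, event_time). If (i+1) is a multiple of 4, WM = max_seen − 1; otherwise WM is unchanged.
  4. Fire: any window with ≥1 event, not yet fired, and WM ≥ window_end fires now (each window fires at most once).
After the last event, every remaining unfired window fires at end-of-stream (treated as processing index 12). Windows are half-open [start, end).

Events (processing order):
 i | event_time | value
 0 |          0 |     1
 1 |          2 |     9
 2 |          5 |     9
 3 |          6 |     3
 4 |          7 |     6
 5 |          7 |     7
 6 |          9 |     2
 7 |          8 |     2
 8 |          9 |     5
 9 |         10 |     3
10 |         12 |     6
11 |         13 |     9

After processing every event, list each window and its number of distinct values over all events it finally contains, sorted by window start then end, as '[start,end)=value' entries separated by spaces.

i=0 t=0 v=1: → [0,2); WM=−∞
i=1 t=2 v=9: → [2,4); WM=−∞
i=2 t=5 v=9: → [5,7); WM=−∞
i=3 t=6 v=3: → [5,8); WM=5
i=4 t=7 v=6: → [5,9); WM=5
i=5 t=7 v=7: → [5,9); WM=5
i=6 t=9 v=2: → [9,11); WM=5
i=7 t=8 v=2: → [5,11); WM=8
i=8 t=9 v=5: → [5,11); WM=8
i=9 t=10 v=3: → [5,12); WM=8
i=10 t=12 v=6: → [12,14); WM=8
i=11 t=13 v=9: → [12,15); WM=12

[0,2)=1 [2,4)=1 [5,12)=6 [12,15)=2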